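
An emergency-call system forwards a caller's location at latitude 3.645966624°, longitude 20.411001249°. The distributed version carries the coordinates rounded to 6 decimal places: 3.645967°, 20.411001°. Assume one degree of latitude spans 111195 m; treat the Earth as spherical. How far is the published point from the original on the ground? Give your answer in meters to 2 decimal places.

0.05 meters

Δlat = 3.645966624 − 3.645967 = -0.000000376°; Δlon = 20.411001249 − 20.411001 = +0.000000249°.
N–S: -0.000000376° × 111195 m/° = -0.0418093 m.
East–west at this latitude: 0.000000249° × 111195 × cos 3.64597° ≈ 0.000000249 × 110970 = 0.0276315 m.
Combined displacement = (0.0418093² + 0.0276315²)^½ ≈ 0.0501151 m.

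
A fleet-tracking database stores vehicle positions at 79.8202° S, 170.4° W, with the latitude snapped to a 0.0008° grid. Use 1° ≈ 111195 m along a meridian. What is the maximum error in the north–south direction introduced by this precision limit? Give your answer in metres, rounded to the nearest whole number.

With a 0.0008° grid the true value lies within half a step, ±0.0008°/2 = ±0.0004°, of the stored one.
Along the meridian that is 0.0004° × 111195 m/° = 44.478 m.

44 metres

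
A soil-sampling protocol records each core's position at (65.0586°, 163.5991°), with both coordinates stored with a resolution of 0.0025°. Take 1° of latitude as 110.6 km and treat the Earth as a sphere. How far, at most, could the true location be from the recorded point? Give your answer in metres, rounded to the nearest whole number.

With a 0.0025° grid the true value lies within half a step, ±0.0025°/2 = ±0.00125°, of the stored one.
N–S: 0.00125° × 110600 m/° = 138.25 m.
E–W at 65.0586°: 0.00125° × 110600 × cos 65.0586° = 0.00125 × 110600 × 0.4217 ≈ 58.2988 m.
Combining orthogonally: (138.25² + 58.2988²)^½ ≈ 150.039 m.

150 metres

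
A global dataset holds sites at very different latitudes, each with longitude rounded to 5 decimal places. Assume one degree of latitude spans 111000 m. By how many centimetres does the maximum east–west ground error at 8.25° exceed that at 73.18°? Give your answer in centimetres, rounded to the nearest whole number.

39 centimetres

Rounding to 5 decimal places leaves the longitude within ±5e-06° of the true value.
At 8.25°: 5e-06° × 111000 × cos 8.25° = 5e-06 × 111000 × 0.9897 ≈ 0.54926 m.
Error at 73.18° = 5e-06° × 111000 × cos 73.18° ≈ 0.555 × 0.2894 = 0.1606 m.
So the lower-latitude error exceeds the higher by 0.54926 − 0.1606 = 0.38866 m.
That is 0.388658 m = 38.866 cm.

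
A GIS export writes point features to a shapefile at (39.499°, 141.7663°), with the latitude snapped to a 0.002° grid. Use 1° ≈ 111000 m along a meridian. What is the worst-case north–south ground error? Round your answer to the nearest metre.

111 metres

With a 0.002° grid the true value lies within half a step, ±0.002°/2 = ±0.001°, of the stored one.
Along the meridian that is 0.001° × 111000 m/° = 111 m.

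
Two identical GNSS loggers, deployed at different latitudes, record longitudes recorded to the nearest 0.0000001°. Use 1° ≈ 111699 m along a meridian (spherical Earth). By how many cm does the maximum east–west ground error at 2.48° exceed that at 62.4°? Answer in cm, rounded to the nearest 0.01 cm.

0.30 cm

Rounding to 7 decimal places leaves the longitude within ±5e-08° of the true value.
Error at 2.48° = 5e-08° × 111699 × cos 2.48° ≈ 0.0055849 × 0.9991 = 0.0055797 m.
At 62.4°: 5e-08° × 111699 × cos 62.4° = 5e-08 × 111699 × 0.4633 ≈ 0.0025875 m.
So the lower-latitude error exceeds the higher by 0.0055797 − 0.0025875 = 0.0029922 m.
That is 0.00299223 m = 0.29922 cm.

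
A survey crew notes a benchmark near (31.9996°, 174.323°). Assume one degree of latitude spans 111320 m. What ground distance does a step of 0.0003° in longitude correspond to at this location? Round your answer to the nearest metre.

28 metres

At 31.9996° a degree of longitude is 111320 × cos 31.9996° ≈ 94405.1 m, so 0.0003° corresponds to 28.3215 m.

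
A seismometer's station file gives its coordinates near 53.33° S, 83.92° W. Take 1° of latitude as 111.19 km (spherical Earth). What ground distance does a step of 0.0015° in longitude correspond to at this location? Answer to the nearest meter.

One degree of longitude here spans 111190 × cos 53.33° = 111190 × 0.5972 ≈ 66403.3 m; 0.0015° of that is 99.6049 m.

100 meters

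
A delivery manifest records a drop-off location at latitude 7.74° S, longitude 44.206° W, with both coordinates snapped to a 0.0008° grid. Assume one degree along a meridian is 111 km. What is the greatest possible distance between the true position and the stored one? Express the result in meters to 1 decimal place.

62.5 meters

With a 0.0008° grid the true value lies within half a step, ±0.0008°/2 = ±0.0004°, of the stored one.
N–S: 0.0004° × 111000 m/° = 44.4 m.
East–west component at 7.74°: 0.0004° × 111000 × cos 7.74° ≈ 0.0004 × 109989 ≈ 43.9955 m.
Worst case both components are at the extreme and orthogonal: √(44.4² + 43.9955²) ≈ 62.5057 m.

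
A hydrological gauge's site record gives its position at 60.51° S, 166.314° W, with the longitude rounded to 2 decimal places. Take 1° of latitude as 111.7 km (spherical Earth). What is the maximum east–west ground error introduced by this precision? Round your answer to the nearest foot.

902 feet

Rounding to 2 decimal places leaves the longitude within ±0.005° of the true value.
At latitude 60.51° a degree of longitude spans 111700 m × cos 60.51° = 111700 × 0.4923 ≈ 54986.7 m.
So at most 0.005° × 54986.7 ≈ 274.934 m east–west.
In feet: 274.934 m ÷ 0.3048 ≈ 902.01 ft.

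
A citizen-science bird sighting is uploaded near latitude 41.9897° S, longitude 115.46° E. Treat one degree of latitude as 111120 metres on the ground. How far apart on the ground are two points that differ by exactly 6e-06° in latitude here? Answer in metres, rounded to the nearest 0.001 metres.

6e-06° × 111120 m/° = 0.66672 m.

0.667 metres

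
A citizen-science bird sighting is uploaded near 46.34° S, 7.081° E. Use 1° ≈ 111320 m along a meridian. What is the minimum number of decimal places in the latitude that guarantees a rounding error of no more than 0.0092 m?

One degree of latitude covers 111320 m.
N decimal places → at most half a unit in the last place, 0.5 × 10⁻ᴺ° = 111320/2 × 10⁻ᴺ m.
Need 0.5 × 111320 × 10⁻ᴺ ≤ 0.0092 → 10⁻ᴺ ≤ 1.653e-07, so N ≥ 6.78.
At 6 places the error can reach 0.0557 m, but 7 places keeps it to 0.00557 m.

7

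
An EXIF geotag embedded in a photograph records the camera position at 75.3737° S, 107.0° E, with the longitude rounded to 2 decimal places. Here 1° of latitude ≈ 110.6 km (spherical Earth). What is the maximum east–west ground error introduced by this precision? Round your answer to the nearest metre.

140 metres

Rounding to 2 decimal places leaves the longitude within ±0.005° of the true value.
At latitude 75.3737° a degree of longitude spans 110600 m × cos 75.3737° = 110600 × 0.2525 ≈ 27928 m.
Maximum E–W displacement: 0.005 × 27928 = 139.64 m.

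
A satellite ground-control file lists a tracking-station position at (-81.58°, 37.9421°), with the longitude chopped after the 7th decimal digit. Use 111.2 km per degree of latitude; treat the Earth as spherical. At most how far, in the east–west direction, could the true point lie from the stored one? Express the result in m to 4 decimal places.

0.0016 m

Truncating at 7 decimal places can drop up to a full unit in the last place, so the longitude may be off by as much as 1e-07°.
Parallels shrink by cos φ, so at 81.58° a degree of longitude is 111200 × 0.1464 ≈ 16282.8 m.
East–west error: 1e-07° × 16282.8 m/° ≈ 0.00162828 m.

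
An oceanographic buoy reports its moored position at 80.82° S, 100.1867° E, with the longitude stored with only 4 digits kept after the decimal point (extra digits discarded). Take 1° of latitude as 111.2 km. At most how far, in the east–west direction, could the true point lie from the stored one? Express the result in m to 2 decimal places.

Truncating at 4 decimal places can drop up to a full unit in the last place, so the longitude may be off by as much as 0.0001°.
Parallels shrink by cos φ, so at 80.82° a degree of longitude is 111200 × 0.1595 ≈ 17740.5 m.
So at most 0.0001° × 17740.5 ≈ 1.77405 m east–west.

1.77 m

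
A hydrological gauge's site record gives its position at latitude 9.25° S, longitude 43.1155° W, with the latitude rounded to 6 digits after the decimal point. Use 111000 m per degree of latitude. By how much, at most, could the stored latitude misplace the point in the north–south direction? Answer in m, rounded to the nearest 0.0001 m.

0.0555 m

Rounding to 6 decimal places leaves the latitude within ±5e-07° of the true value.
Along the meridian that is 5e-07° × 111000 m/° = 0.0555 m.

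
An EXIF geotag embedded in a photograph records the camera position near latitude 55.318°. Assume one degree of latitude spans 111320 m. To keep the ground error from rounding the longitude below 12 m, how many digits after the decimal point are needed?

4 decimal places

At 55.318° one degree of longitude covers 111320 × cos 55.318° ≈ 111320 × 0.5690 ≈ 63343.4 m.
N decimal places → at most half a unit in the last place, 0.5 × 10⁻ᴺ° = 63343.4/2 × 10⁻ᴺ m.
Setting 31671.7 × 10⁻ᴺ ≤ 12 gives 10ᴺ ≥ 2639, i.e. N ≥ 3.42.
So 4 decimal places suffice (3.17 m); 3 would allow up to 31.7 m.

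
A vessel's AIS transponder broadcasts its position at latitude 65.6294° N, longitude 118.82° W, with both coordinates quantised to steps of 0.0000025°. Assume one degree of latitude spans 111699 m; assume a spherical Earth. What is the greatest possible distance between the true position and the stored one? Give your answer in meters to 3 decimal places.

0.151 meters

With a 0.0000025° grid the true value lies within half a step, ±0.0000025°/2 = ±1.25e-06°, of the stored one.
Latitude error → 1.25e-06 × 111699 = 0.139624 m along the meridian.
East–west component at 65.6294°: 1.25e-06° × 111699 × cos 65.6294° ≈ 1.25e-06 × 46091.1 ≈ 0.0576139 m.
The two errors are perpendicular, so the maximum displacement is √(0.139624² + 0.0576139²) ≈ 0.151044 m.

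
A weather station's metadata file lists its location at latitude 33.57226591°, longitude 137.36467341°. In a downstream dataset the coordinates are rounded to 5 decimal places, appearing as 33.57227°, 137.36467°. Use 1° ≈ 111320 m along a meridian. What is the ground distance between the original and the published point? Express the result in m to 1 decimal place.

Δlat = 33.57226591 − 33.57227 = -0.00000409°; Δlon = 137.36467341 − 137.36467 = +0.00000341°.
N–S: -0.00000409° × 111320 m/° = -0.455299 m.
E–W at 33.5723°: 0.00000341° × 111320 × cos 33.5723° = 0.00000341 × 111320 × 0.8332 ≈ 0.31628 m.
Combined displacement = (0.455299² + 0.31628²)^½ ≈ 0.554373 m.

0.6 m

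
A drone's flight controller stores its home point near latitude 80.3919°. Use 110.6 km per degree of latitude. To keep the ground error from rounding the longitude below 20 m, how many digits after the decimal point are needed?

At 80.3919° one degree of longitude covers 110600 × cos 80.3919° ≈ 110600 × 0.1669 ≈ 18460 m.
N decimal places → at most half a unit in the last place, 0.5 × 10⁻ᴺ° = 18460/2 × 10⁻ᴺ m.
Setting 9230.02 × 10⁻ᴺ ≤ 20 gives 10ᴺ ≥ 461.5, i.e. N ≥ 2.66.
So 3 decimal places suffice (9.23 m); 2 would allow up to 92.3 m.

3 decimal places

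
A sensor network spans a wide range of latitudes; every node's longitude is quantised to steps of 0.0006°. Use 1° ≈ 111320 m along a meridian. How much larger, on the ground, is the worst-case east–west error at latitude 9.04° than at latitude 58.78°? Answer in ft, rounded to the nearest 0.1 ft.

51.4 ft

With a 0.0006° grid the true value lies within half a step, ±0.0006°/2 = ±0.0003°, of the stored one.
At 9.04°: 0.0003° × 111320 × cos 9.04° = 0.0003 × 111320 × 0.9876 ≈ 32.981 m.
At 58.78°: 0.0003° × 111320 × cos 58.78° = 0.0003 × 111320 × 0.5183 ≈ 17.31 m.
Difference: 32.981 − 17.31 = 15.671 m.
In feet: 15.6712 m ÷ 0.3048 ≈ 51.415 ft.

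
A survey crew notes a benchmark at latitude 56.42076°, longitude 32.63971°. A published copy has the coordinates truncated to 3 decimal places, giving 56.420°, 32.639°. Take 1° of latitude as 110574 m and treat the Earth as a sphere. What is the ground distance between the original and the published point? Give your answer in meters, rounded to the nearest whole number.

The latitude changed by +0.00076° and the longitude by +0.00071°.
North–south shift: 0.00076 × 110574 = 84.0362 m.
E–W at 56.42°: 0.00071° × 110574 × cos 56.42° = 0.00071 × 110574 × 0.5531 ≈ 43.4226 m.
Hypotenuse of the two orthogonal shifts: √(84.0362² + 43.4226²) = 94.5918 m.

95 meters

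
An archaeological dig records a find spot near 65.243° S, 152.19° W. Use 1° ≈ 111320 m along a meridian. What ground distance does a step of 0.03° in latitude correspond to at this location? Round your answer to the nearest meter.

Along a meridian 0.03° is 0.03 × 111320 = 3339.6 m.

3340 meters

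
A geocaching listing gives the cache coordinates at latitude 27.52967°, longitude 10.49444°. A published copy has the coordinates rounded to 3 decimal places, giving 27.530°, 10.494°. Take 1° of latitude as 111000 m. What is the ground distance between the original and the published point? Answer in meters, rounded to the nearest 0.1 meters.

Δlat = 27.52967 − 27.530 = -0.00033°; Δlon = 10.49444 − 10.494 = +0.00044°.
N–S: -0.00033° × 111000 m/° = -36.63 m.
East–west at this latitude: 0.00044° × 111000 × cos 27.53° ≈ 0.00044 × 98431.4 = 43.3098 m.
Distance: √(36.63² + 43.3098²) ≈ 56.723 m.

56.7 meters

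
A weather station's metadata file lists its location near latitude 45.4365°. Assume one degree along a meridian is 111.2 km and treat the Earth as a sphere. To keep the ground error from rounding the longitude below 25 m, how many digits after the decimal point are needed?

At 45.4365° one degree of longitude covers 111200 × cos 45.4365° ≈ 111200 × 0.7017 ≈ 78029 m.
With N decimal places the half-ulp bound is 0.5·10⁻ᴺ°, or 0.5·10⁻ᴺ × 78029 m on the ground.
Need 0.5 × 78029 × 10⁻ᴺ ≤ 25 → 10⁻ᴺ ≤ 6.408e-04, so N ≥ 3.19.
N = 3 would give 39 m (too coarse); N = 4 gives 3.9 m ≤ 25 m.

4 decimal places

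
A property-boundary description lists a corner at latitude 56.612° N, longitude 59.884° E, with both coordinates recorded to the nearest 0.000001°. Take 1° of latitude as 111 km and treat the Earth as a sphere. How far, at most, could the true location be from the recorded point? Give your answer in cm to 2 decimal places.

Rounding to 6 decimal places leaves each coordinate within ±5e-07° of the true value.
Latitude error → 5e-07 × 111000 = 0.0555 m along the meridian.
E–W at 56.612°: 5e-07° × 111000 × cos 56.612° = 5e-07 × 111000 × 0.5503 ≈ 0.030542 m.
Worst case both components are at the extreme and orthogonal: √(0.0555² + 0.030542²) ≈ 0.0633487 m.
That is 0.0633487 m = 6.3349 cm.

6.33 cm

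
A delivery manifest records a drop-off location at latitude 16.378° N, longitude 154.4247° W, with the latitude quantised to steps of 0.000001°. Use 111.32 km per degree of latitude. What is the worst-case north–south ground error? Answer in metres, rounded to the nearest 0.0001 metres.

With a 0.000001° grid the true value lies within half a step, ±0.000001°/2 = ±5e-07°, of the stored one.
Along the meridian that is 5e-07° × 111320 m/° = 0.05566 m.

0.0557 metres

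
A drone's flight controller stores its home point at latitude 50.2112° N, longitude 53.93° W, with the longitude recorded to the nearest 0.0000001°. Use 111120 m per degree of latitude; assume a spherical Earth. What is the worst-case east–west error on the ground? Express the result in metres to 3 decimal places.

Rounding to 7 decimal places leaves the longitude within ±5e-08° of the true value.
One degree of longitude at 50.2112° is 111120 × cos 50.2112° ≈ 111120 × 0.6400 = 71112.3 m.
So at most 5e-08° × 71112.3 ≈ 0.00355562 m east–west.

0.004 metres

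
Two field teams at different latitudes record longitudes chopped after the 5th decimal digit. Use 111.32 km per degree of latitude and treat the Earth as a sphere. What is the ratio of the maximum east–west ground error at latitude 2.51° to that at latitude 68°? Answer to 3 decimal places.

Truncating at 5 decimal places can drop up to a full unit in the last place, so the longitude may be off by as much as 1e-05°.
Error at 2.51° = 1e-05° × 111320 × cos 2.51° ≈ 1.1132 × 0.9990 = 1.1121 m.
At 68°: 1e-05° × 111320 × cos 68° = 1e-05 × 111320 × 0.3746 ≈ 0.41701 m.
The ratio reduces to cos 2.51° / cos 68° = 0.9990/0.3746 ≈ 2.6669.

2.667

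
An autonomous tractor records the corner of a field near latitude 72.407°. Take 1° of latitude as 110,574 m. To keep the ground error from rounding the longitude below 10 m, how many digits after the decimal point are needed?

4

At 72.407° one degree of longitude covers 110574 × cos 72.407° ≈ 110574 × 0.3023 ≈ 33421.4 m.
Rounding to N decimal places gives at most 0.5 × 10⁻ᴺ degrees of error, i.e. 0.5 × 10⁻ᴺ × 33421.4 m.
Setting 16710.7 × 10⁻ᴺ ≤ 10 gives 10ᴺ ≥ 1671, i.e. N ≥ 3.22.
So 4 decimal places suffice (1.67 m); 3 would allow up to 16.7 m.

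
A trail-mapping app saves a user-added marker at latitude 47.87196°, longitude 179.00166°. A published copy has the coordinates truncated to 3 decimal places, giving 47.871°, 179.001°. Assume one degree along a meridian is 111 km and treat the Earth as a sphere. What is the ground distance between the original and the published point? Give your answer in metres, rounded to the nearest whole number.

117 metres

Δlat = 47.87196 − 47.871 = +0.00096°; Δlon = 179.00166 − 179.001 = +0.00066°.
North–south shift: 0.00096 × 111000 = 106.56 m.
East–west at this latitude: 0.00066° × 111000 × cos 47.871° ≈ 0.00066 × 74459 = 49.143 m.
Combined displacement = (106.56² + 49.143²)^½ ≈ 117.346 m.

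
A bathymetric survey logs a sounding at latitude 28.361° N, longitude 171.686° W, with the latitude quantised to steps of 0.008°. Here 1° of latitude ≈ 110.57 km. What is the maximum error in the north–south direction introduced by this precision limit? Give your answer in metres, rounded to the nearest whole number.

442 metres

With a 0.008° grid the true value lies within half a step, ±0.008°/2 = ±0.004°, of the stored one.
North–south distance: 0.004° × 110570 m/° = 442.28 m.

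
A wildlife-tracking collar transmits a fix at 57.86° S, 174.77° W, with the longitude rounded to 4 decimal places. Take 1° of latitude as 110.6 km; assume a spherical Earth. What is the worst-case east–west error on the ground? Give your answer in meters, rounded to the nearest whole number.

Rounding to 4 decimal places leaves the longitude within ±5e-05° of the true value.
At latitude 57.86° a degree of longitude spans 110600 m × cos 57.86° = 110600 × 0.5320 ≈ 58838.1 m.
So at most 5e-05° × 58838.1 ≈ 2.9419 m east–west.

3 meters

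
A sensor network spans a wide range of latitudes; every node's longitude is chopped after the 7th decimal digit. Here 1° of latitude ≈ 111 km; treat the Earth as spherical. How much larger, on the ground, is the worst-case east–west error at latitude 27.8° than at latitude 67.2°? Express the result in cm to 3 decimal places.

0.552 cm

Truncating at 7 decimal places can drop up to a full unit in the last place, so the longitude may be off by as much as 1e-07°.
Error at 27.8° = 1e-07° × 111000 × cos 27.8° ≈ 0.0111 × 0.8846 = 0.0098188 m.
At 67.2°: 1e-07° × 111000 × cos 67.2° = 1e-07 × 111000 × 0.3875 ≈ 0.0043014 m.
So the lower-latitude error exceeds the higher by 0.0098188 − 0.0043014 = 0.0055174 m.
That is 0.00551743 m = 0.55174 cm.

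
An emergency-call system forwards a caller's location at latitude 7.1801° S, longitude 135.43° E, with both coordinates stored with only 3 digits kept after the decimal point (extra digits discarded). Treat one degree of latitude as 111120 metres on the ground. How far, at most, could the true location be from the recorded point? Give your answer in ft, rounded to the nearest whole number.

514 ft

Truncating at 3 decimal places can drop up to a full unit in the last place, so each coordinate may be off by as much as 0.001°.
N–S: 0.001° × 111120 m/° = 111.12 m.
East–west component at 7.1801°: 0.001° × 111120 × cos 7.1801° ≈ 0.001 × 110249 ≈ 110.249 m.
The two errors are perpendicular, so the maximum displacement is √(111.12² + 110.249²) ≈ 156.532 m.
In feet: 156.532 m ÷ 0.3048 ≈ 513.56 ft.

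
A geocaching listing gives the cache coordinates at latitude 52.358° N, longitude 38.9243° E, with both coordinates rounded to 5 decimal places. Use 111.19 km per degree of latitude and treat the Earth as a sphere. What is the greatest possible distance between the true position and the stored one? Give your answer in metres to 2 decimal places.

0.65 metres

Rounding to 5 decimal places leaves each coordinate within ±5e-06° of the true value.
Latitude error → 5e-06 × 111190 = 0.55595 m along the meridian.
E–W at 52.358°: 5e-06° × 111190 × cos 52.358° = 5e-06 × 111190 × 0.6107 ≈ 0.339533 m.
Worst case both components are at the extreme and orthogonal: √(0.55595² + 0.339533²) ≈ 0.651432 m.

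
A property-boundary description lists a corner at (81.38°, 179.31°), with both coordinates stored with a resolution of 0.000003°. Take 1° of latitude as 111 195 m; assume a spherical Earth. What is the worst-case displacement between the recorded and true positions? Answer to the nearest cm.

With a 0.000003° grid the true value lies within half a step, ±0.000003°/2 = ±1.5e-06°, of the stored one.
N–S: 1.5e-06° × 111195 m/° = 0.166793 m.
Longitude error → 1.5e-06 × 111195 × cos 81.38° = 1.5e-06 × 111195 × 0.1499 ≈ 0.0249989 m.
Combining orthogonally: (0.166793² + 0.0249989²)^½ ≈ 0.168656 m.
That is 0.168656 m = 16.866 cm.

17 cm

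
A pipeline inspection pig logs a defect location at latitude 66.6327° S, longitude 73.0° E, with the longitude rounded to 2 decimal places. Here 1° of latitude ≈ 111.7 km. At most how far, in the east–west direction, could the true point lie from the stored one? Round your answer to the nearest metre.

222 metres

Rounding to 2 decimal places leaves the longitude within ±0.005° of the true value.
At latitude 66.6327° a degree of longitude spans 111700 m × cos 66.6327° = 111700 × 0.3966 ≈ 44302.9 m.
So at most 0.005° × 44302.9 ≈ 221.515 m east–west.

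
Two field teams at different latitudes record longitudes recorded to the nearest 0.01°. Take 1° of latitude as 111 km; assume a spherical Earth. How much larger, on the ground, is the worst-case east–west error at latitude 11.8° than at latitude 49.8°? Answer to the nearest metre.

185 metres

Rounding to 2 decimal places leaves the longitude within ±0.005° of the true value.
Error at 11.8° = 0.005° × 111000 × cos 11.8° ≈ 555 × 0.9789 = 543.27 m.
Error at 49.8° = 0.005° × 111000 × cos 49.8° ≈ 555 × 0.6455 = 358.23 m.
So the lower-latitude error exceeds the higher by 543.27 − 358.23 = 185.04 m.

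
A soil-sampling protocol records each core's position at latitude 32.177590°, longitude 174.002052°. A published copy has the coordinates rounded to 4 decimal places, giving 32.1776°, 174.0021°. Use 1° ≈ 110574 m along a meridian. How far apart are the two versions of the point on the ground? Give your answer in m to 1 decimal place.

4.6 m

The latitude changed by -0.000010° and the longitude by -0.000048°.
North–south shift: -0.000010 × 110574 = -1.10574 m.
E–W at 32.1776°: -0.000048° × 110574 × cos 32.1776° = -0.000048 × 110574 × 0.8464 ≈ -4.49232 m.
Combined displacement = (1.10574² + 4.49232²)^½ ≈ 4.6264 m.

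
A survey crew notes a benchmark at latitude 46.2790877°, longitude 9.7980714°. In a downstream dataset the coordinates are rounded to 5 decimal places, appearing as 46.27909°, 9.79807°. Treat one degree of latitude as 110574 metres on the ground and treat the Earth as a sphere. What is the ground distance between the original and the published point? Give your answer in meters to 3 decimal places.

The latitude changed by -0.0000023° and the longitude by +0.0000014°.
N–S: -0.0000023° × 110574 m/° = -0.25432 m.
East–west at this latitude: 0.0000014° × 110574 × cos 46.2791° ≈ 0.0000014 × 76422.8 = 0.106992 m.
Hypotenuse of the two orthogonal shifts: √(0.25432² + 0.106992²) = 0.275909 m.

0.276 meters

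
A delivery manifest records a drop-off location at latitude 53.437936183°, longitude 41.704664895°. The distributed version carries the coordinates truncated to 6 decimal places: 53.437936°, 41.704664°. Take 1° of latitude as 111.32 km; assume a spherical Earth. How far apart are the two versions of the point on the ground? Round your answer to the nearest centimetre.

6 centimetres

Δlat = 53.437936183 − 53.437936 = +0.000000183°; Δlon = 41.704664895 − 41.704664 = +0.000000895°.
North–south shift: 0.000000183 × 111320 = 0.0203716 m.
E–W at 53.4379°: 0.000000895° × 111320 × cos 53.4379° = 0.000000895 × 111320 × 0.5957 ≈ 0.0593497 m.
Hypotenuse of the two orthogonal shifts: √(0.0203716² + 0.0593497²) = 0.0627486 m.
That is 0.0627486 m = 6.2749 cm.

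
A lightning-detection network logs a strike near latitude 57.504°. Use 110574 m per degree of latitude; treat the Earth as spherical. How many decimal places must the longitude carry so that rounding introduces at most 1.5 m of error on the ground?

5 decimal places

At 57.504° one degree of longitude covers 110574 × cos 57.504° ≈ 110574 × 0.5372 ≈ 59404.9 m.
N decimal places → at most half a unit in the last place, 0.5 × 10⁻ᴺ° = 59404.9/2 × 10⁻ᴺ m.
Need 0.5 × 59404.9 × 10⁻ᴺ ≤ 1.5 → 10⁻ᴺ ≤ 5.050e-05, so N ≥ 4.30.
N = 4 would give 2.97 m (too coarse); N = 5 gives 0.297 m ≤ 1.5 m.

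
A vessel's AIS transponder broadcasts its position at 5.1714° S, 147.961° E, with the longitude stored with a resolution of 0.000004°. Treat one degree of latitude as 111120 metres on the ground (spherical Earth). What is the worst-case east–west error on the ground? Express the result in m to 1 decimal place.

0.2 m

With a 0.000004° grid the true value lies within half a step, ±0.000004°/2 = ±2e-06°, of the stored one.
Parallels shrink by cos φ, so at 5.1714° a degree of longitude is 111120 × 0.9959 ≈ 110668 m.
Maximum E–W displacement: 2e-06 × 110668 = 0.221335 m.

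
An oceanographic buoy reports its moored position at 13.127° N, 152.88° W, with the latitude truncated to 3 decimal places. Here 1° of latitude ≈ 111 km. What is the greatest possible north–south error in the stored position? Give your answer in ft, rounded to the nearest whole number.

Truncating at 3 decimal places can drop up to a full unit in the last place, so the latitude may be off by as much as 0.001°.
North–south distance: 0.001° × 111000 m/° = 111 m.
In feet: 111 m ÷ 0.3048 ≈ 364.17 ft.

364 ft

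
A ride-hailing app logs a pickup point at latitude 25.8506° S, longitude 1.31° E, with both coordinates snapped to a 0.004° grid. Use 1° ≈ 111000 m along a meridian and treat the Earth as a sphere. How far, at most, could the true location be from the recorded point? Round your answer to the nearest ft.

With a 0.004° grid the true value lies within half a step, ±0.004°/2 = ±0.002°, of the stored one.
N–S: 0.002° × 111000 m/° = 222 m.
E–W at 25.8506°: 0.002° × 111000 × cos 25.8506° = 0.002 × 111000 × 0.8999 ≈ 199.785 m.
Combining orthogonally: (222² + 199.785²)^½ ≈ 298.661 m.
In feet: 298.661 m ÷ 0.3048 ≈ 979.86 ft.

980 ft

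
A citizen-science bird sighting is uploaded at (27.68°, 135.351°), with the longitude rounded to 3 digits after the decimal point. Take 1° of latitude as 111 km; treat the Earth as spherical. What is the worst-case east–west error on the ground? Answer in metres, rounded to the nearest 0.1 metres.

49.1 metres

Rounding to 3 decimal places leaves the longitude within ±0.0005° of the true value.
At latitude 27.68° a degree of longitude spans 111000 m × cos 27.68° = 111000 × 0.8856 ≈ 98296.7 m.
So at most 0.0005° × 98296.7 ≈ 49.1483 m east–west.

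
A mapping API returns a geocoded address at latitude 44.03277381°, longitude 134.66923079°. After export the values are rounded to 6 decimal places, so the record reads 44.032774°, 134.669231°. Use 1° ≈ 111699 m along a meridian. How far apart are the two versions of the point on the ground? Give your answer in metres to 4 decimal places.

0.0271 metres

Δlat = 44.03277381 − 44.032774 = -0.00000019°; Δlon = 134.66923079 − 134.669231 = -0.00000021°.
N–S: -0.00000019° × 111699 m/° = -0.0212228 m.
East–west at this latitude: -0.00000021° × 111699 × cos 44.0328° ≈ -0.00000021 × 80305.1 = -0.0168641 m.
Combined displacement = (0.0212228² + 0.0168641²)^½ ≈ 0.0271073 m.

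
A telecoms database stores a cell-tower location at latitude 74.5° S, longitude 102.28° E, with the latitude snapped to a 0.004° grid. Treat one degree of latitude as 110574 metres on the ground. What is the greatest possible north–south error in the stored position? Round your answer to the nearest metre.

221 metres

With a 0.004° grid the true value lies within half a step, ±0.004°/2 = ±0.002°, of the stored one.
Along the meridian that is 0.002° × 110574 m/° = 221.148 m.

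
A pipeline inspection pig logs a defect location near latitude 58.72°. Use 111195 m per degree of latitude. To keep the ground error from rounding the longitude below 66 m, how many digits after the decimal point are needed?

At 58.72° one degree of longitude covers 111195 × cos 58.72° ≈ 111195 × 0.5192 ≈ 57734.8 m.
N decimal places → at most half a unit in the last place, 0.5 × 10⁻ᴺ° = 57734.8/2 × 10⁻ᴺ m.
Setting 28867.4 × 10⁻ᴺ ≤ 66 gives 10ᴺ ≥ 437.4, i.e. N ≥ 2.64.
So 3 decimal places suffice (28.9 m); 2 would allow up to 289 m.

3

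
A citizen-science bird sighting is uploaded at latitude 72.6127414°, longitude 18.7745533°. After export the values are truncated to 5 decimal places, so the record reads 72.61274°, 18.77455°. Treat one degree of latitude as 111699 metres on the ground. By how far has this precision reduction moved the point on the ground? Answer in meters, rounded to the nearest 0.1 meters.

0.2 meters

Δlat = 72.6127414 − 72.61274 = +0.0000014°; Δlon = 18.7745533 − 18.77455 = +0.0000033°.
N–S: 0.0000014° × 111699 m/° = 0.156379 m.
E–W at 72.6127°: 0.0000033° × 111699 × cos 72.6127° = 0.0000033 × 111699 × 0.2988 ≈ 0.11015 m.
Combined displacement = (0.156379² + 0.11015²)^½ ≈ 0.191278 m.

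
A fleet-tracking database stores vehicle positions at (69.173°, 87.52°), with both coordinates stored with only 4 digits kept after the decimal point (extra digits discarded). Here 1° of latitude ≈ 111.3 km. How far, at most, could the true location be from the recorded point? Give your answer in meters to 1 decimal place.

Truncating at 4 decimal places can drop up to a full unit in the last place, so each coordinate may be off by as much as 0.0001°.
Latitude error → 0.0001 × 111300 = 11.13 m along the meridian.
Longitude error → 0.0001 × 111300 × cos 69.173° = 0.0001 × 111300 × 0.3555 ≈ 3.95724 m.
Combining orthogonally: (11.13² + 3.95724²)^½ ≈ 11.8126 m.

11.8 meters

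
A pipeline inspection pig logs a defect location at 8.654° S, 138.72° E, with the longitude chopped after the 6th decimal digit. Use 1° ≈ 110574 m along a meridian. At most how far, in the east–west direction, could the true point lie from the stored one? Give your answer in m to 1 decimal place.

Truncating at 6 decimal places can drop up to a full unit in the last place, so the longitude may be off by as much as 1e-06°.
One degree of longitude at 8.654° is 110574 × cos 8.654° ≈ 110574 × 0.9886 = 109315 m.
So at most 1e-06° × 109315 ≈ 0.109315 m east–west.

0.1 m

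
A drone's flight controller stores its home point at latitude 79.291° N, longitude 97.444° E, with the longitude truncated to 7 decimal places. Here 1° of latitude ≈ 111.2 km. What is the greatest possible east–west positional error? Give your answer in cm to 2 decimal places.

0.21 cm

Truncating at 7 decimal places can drop up to a full unit in the last place, so the longitude may be off by as much as 1e-07°.
At latitude 79.291° a degree of longitude spans 111200 m × cos 79.291° = 111200 × 0.1858 ≈ 20663.3 m.
So at most 1e-07° × 20663.3 ≈ 0.00206633 m east–west.
That is 0.00206633 m = 0.20663 cm.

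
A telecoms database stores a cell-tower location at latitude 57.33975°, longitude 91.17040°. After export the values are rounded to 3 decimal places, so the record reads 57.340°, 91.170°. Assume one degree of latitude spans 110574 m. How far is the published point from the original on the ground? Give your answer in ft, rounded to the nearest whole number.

120 ft

Δlat = 57.33975 − 57.340 = -0.00025°; Δlon = 91.17040 − 91.170 = +0.00040°.
North–south shift: -0.00025 × 110574 = -27.6435 m.
East–west at this latitude: 0.00040° × 110574 × cos 57.34° ≈ 0.00040 × 59671.6 = 23.8686 m.
Distance: √(27.6435² + 23.8686²) ≈ 36.5222 m.
Converting: 36.5222 m × 3.2808 ft/m ≈ 119.82 ft.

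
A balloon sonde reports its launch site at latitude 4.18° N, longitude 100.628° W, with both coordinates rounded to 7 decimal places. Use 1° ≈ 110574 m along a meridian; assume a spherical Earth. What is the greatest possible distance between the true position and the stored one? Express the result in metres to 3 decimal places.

0.008 metres

Rounding to 7 decimal places leaves each coordinate within ±5e-08° of the true value.
North–south component: 5e-08° × 110574 = 0.0055287 m.
East–west component at 4.18°: 5e-08° × 110574 × cos 4.18° ≈ 5e-08 × 110280 ≈ 0.00551399 m.
Worst case both components are at the extreme and orthogonal: √(0.0055287² + 0.00551399²) ≈ 0.00780837 m.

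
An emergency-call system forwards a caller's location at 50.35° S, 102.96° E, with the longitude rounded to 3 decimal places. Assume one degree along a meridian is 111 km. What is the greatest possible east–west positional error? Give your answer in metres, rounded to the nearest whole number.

35 metres

Rounding to 3 decimal places leaves the longitude within ±0.0005° of the true value.
Parallels shrink by cos φ, so at 50.35° a degree of longitude is 111000 × 0.6381 ≈ 70828.7 m.
So at most 0.0005° × 70828.7 ≈ 35.4143 m east–west.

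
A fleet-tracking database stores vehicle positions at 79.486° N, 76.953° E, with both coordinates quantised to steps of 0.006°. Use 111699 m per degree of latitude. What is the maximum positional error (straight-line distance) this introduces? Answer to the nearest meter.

With a 0.006° grid the true value lies within half a step, ±0.006°/2 = ±0.003°, of the stored one.
North–south component: 0.003° × 111699 = 335.097 m.
E–W at 79.486°: 0.003° × 111699 × cos 79.486° = 0.003 × 111699 × 0.1825 ≈ 61.1471 m.
Combining orthogonally: (335.097² + 61.1471²)^½ ≈ 340.63 m.

341 meters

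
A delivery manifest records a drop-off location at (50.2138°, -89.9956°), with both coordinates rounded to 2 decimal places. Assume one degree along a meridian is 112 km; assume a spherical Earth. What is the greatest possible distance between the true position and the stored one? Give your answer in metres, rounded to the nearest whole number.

665 metres

Rounding to 2 decimal places leaves each coordinate within ±0.005° of the true value.
Latitude error → 0.005 × 112000 = 560 m along the meridian.
E–W at 50.2138°: 0.005° × 112000 × cos 50.2138° = 0.005 × 112000 × 0.6399 ≈ 358.358 m.
Combining orthogonally: (560² + 358.358²)^½ ≈ 664.846 m.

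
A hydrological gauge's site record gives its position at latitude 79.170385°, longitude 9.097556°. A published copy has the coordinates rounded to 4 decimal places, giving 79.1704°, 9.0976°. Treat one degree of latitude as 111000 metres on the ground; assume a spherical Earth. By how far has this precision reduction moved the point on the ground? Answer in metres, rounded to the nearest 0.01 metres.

1.90 metres

Δlat = 79.170385 − 79.1704 = -0.000015°; Δlon = 9.097556 − 9.0976 = -0.000044°.
North–south shift: -0.000015 × 111000 = -1.665 m.
East–west at this latitude: -0.000044° × 111000 × cos 79.1704° ≈ -0.000044 × 20855.7 = -0.917649 m.
Distance: √(1.665² + 0.917649²) ≈ 1.90113 m.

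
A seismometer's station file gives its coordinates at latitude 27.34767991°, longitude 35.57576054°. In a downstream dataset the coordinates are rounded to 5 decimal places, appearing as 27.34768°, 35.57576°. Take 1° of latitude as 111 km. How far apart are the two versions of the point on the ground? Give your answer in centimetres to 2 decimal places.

5.42 centimetres

The latitude changed by -0.00000009° and the longitude by +0.00000054°.
North–south shift: -0.00000009 × 111000 = -0.00999 m.
E–W at 27.3477°: 0.00000054° × 111000 × cos 27.3477° = 0.00000054 × 111000 × 0.8882 ≈ 0.0532408 m.
Distance: √(0.00999² + 0.0532408²) ≈ 0.05417 m.
That is 0.05417 m = 5.417 cm.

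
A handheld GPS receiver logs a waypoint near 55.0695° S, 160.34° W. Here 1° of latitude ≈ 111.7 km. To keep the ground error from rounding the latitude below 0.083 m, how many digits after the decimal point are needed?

6

One degree of latitude covers 111700 m.
Rounding to N decimal places gives at most 0.5 × 10⁻ᴺ degrees of error, i.e. 0.5 × 10⁻ᴺ × 111700 m.
Need 0.5 × 111700 × 10⁻ᴺ ≤ 0.083 → 10⁻ᴺ ≤ 1.486e-06, so N ≥ 5.83.
So 6 decimal places suffice (0.0558 m); 5 would allow up to 0.558 m.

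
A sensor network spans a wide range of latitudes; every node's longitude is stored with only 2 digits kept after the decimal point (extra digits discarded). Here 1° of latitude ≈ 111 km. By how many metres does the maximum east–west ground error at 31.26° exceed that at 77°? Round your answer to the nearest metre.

699 metres

Truncating at 2 decimal places can drop up to a full unit in the last place, so the longitude may be off by as much as 0.01°.
Error at 31.26° = 0.01° × 111000 × cos 31.26° ≈ 1110 × 0.8548 = 948.85 m.
At 77°: 0.01° × 111000 × cos 77° = 0.01 × 111000 × 0.2250 ≈ 249.7 m.
Difference: 948.85 − 249.7 = 699.16 m.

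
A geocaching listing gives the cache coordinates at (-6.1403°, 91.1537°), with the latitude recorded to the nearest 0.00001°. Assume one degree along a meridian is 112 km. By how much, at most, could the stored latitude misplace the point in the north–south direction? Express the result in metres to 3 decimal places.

0.560 metres

Rounding to 5 decimal places leaves the latitude within ±5e-06° of the true value.
North–south distance: 5e-06° × 112000 m/° = 0.56 m.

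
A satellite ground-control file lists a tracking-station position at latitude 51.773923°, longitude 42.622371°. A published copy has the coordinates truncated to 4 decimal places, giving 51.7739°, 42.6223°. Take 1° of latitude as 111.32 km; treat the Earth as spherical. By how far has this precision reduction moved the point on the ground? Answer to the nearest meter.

6 meters

Δlat = 51.773923 − 51.7739 = +0.000023°; Δlon = 42.622371 − 42.6223 = +0.000071°.
North–south shift: 0.000023 × 111320 = 2.56036 m.
E–W at 51.7739°: 0.000071° × 111320 × cos 51.7739° = 0.000071 × 111320 × 0.6188 ≈ 4.89056 m.
Distance: √(2.56036² + 4.89056²) ≈ 5.52023 m.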